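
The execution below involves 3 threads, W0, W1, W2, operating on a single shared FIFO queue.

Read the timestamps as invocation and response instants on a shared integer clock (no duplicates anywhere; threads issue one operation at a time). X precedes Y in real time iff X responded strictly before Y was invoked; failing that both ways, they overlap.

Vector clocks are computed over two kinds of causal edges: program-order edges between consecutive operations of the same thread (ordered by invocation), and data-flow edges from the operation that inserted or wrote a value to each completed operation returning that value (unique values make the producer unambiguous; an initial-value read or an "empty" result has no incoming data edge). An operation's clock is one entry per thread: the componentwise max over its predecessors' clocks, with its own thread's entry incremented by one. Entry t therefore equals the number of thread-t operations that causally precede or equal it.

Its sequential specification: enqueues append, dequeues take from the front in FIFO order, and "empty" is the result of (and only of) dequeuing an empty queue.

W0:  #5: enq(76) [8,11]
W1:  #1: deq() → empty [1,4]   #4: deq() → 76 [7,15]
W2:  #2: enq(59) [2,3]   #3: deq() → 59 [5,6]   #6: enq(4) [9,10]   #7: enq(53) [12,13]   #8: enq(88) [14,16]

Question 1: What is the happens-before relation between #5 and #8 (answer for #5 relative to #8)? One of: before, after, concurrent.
Answer: before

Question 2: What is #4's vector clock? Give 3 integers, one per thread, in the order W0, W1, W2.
Answer: (1, 2, 0)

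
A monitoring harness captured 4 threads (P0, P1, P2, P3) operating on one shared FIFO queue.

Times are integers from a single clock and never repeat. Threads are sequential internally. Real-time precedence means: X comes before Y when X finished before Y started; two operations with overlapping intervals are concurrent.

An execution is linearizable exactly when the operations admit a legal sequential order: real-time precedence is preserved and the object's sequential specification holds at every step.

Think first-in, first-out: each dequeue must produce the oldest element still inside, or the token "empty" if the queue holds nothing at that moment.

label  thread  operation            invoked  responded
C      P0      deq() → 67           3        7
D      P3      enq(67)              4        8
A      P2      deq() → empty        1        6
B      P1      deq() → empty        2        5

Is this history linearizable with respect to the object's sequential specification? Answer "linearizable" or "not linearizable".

one valid linearization: A, B, D, C
step 1: A deq() → empty — queue <>
step 2: B deq() → empty — queue <>
step 3: D enq(67) — queue <67>
step 4: C deq() → 67 — queue <>

linearizable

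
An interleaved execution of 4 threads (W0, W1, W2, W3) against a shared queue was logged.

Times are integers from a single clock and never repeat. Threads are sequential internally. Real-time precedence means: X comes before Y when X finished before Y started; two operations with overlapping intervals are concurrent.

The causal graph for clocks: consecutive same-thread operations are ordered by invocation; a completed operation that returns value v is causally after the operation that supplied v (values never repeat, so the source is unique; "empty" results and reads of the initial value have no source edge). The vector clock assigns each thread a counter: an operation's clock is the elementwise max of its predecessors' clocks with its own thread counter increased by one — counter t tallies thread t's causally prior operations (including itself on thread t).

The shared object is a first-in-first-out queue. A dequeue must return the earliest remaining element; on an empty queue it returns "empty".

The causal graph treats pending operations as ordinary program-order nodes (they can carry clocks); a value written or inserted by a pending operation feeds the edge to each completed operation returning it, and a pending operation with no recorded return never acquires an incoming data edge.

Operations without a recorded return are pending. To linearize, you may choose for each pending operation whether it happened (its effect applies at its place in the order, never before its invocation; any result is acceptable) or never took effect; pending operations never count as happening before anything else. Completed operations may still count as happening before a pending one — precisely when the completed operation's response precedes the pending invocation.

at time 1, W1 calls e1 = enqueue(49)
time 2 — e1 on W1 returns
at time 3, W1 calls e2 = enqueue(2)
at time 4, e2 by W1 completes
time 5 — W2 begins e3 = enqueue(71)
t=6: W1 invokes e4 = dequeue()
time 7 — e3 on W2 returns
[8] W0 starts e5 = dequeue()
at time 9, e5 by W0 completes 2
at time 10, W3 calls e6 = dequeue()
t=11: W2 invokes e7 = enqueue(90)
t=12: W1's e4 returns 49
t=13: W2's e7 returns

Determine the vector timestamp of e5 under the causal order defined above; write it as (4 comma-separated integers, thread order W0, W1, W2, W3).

e6, invoked 10, has no incoming edges; only W3's bump applies → (0, 0, 0, 1)
e3, invoked 5, has no incoming edges; only W2's bump applies → (0, 0, 1, 0)
e1, invoked 1, has no incoming edges; only W1's bump applies → (0, 1, 0, 0)
invoked at 11, e7 merges VC(e3)=(0, 0, 1, 0) and bumps W2's slot → (0, 0, 2, 0)
invoked at 3, e2 merges VC(e1)=(0, 1, 0, 0) and bumps W1's slot → (0, 2, 0, 0)
invoked at 6, e4 merges VC(e1)=(0, 1, 0, 0), VC(e2)=(0, 2, 0, 0) and bumps W1's slot → (0, 3, 0, 0)
invoked at 8, e5 merges VC(e2)=(0, 2, 0, 0) and bumps W0's slot → (1, 2, 0, 0)
target: VC(e5) = (1, 2, 0, 0)

(1, 2, 0, 0)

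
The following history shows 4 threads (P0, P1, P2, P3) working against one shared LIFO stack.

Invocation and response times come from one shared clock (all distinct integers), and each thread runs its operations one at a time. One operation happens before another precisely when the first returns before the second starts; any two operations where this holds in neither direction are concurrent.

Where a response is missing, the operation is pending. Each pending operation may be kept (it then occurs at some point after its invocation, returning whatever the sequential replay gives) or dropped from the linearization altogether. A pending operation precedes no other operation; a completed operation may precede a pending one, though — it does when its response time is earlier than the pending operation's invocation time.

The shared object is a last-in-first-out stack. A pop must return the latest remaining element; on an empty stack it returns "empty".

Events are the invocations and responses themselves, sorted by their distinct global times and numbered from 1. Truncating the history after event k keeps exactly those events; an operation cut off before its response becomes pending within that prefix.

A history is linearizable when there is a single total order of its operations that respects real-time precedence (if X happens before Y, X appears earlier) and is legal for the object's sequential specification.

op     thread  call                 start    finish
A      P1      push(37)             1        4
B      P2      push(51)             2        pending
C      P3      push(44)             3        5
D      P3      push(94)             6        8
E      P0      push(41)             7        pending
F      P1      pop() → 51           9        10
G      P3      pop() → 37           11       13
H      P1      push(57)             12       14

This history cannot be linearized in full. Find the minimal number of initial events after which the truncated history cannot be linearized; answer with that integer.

13

events 1..12 are linearizable; a witness order is A, C, D, B, F:
1. A push(37), leaving stack <37>
2. C push(44), leaving stack <37,44>
3. D push(94), leaving stack <37,44,94>
4. B push(51) (pending, included), leaving stack <37,44,94,51>
5. F pop() → 51, leaving stack <37,44,94>
once event 13 joins (G's response, time 13), exhaustive search finds no witness
no escape via the 3 pending operations (B, E, H): every completion choice fails
sample order A, C, D, F, G (pending dropped) stalls at step 4 — F pop() → 51 has no legal effect
sample order C, A, D, F, G (pending dropped) stalls at step 4 — F pop() → 51 has no legal effect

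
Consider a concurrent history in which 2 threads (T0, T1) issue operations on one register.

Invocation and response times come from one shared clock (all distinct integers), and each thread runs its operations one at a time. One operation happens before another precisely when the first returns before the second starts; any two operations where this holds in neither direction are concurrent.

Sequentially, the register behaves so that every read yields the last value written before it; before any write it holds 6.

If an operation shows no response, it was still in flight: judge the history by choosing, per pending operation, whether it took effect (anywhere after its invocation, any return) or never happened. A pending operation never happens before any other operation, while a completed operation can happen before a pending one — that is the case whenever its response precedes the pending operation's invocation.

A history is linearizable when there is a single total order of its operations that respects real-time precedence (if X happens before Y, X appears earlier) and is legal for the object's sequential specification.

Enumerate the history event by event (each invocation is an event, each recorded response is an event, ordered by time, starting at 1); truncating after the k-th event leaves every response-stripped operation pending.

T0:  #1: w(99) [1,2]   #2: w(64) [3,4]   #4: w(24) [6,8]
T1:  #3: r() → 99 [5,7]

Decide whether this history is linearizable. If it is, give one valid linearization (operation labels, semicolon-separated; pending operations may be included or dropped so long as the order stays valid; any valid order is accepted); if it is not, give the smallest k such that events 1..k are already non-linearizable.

not linearizable — minimal violating prefix: 7 events

events 1..6 are fine; event 7 — the response of #3 at time 7 — makes the prefix non-linearizable
exactly one order of the 3 completed ops respects real time; the register replay fails
completion choices over the 1 pending operation (#4) were checked; none helps
take #1, #2, #3 (pending dropped): step 3 already fails, because #3 r() → 99 cannot occur there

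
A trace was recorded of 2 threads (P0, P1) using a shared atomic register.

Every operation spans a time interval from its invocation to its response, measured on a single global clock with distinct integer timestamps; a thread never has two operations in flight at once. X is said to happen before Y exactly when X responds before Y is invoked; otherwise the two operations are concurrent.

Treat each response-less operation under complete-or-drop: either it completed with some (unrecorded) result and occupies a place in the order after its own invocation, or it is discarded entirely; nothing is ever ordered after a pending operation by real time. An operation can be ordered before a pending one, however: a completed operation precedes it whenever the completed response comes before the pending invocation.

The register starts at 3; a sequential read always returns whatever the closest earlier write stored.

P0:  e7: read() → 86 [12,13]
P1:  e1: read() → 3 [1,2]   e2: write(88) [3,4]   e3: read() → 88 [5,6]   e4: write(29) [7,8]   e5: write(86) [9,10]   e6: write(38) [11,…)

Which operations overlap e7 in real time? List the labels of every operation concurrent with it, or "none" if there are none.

e6

e7 spans [12,13]: anything still running between times 12 and 13 counts as concurrent
e1 [1,2]: before
e2 [3,4]: before
e3 [5,6]: before
e4 [7,8]: before
e5 [9,10]: before
e6 [11,…): concurrent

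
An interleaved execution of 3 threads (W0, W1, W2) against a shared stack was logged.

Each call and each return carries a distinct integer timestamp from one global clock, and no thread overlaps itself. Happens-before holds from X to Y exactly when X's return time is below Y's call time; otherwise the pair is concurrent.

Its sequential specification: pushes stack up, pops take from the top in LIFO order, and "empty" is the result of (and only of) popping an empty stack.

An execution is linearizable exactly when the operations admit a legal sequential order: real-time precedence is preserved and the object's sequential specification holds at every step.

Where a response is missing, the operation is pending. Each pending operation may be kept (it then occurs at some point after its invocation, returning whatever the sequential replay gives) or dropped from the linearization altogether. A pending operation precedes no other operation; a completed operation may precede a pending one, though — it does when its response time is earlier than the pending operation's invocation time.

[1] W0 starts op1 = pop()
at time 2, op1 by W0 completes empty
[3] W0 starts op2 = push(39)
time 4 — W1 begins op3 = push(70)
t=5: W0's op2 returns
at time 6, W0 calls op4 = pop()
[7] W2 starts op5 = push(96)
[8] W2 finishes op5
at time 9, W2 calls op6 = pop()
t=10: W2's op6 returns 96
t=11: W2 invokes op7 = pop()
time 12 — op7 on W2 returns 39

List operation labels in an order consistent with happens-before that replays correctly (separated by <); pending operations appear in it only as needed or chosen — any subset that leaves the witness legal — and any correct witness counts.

1. op1 pop() → empty, leaving stack <>
2. op2 push(39), leaving stack <39>
3. op3 push(70) (pending, included), leaving stack <39,70>
4. op4 pop() (pending, included), leaving stack <39>
5. op5 push(96), leaving stack <39,96>
6. op6 pop() → 96, leaving stack <39>
7. op7 pop() → 39, leaving stack <>

op1 < op2 < op3 < op4 < op5 < op6 < op7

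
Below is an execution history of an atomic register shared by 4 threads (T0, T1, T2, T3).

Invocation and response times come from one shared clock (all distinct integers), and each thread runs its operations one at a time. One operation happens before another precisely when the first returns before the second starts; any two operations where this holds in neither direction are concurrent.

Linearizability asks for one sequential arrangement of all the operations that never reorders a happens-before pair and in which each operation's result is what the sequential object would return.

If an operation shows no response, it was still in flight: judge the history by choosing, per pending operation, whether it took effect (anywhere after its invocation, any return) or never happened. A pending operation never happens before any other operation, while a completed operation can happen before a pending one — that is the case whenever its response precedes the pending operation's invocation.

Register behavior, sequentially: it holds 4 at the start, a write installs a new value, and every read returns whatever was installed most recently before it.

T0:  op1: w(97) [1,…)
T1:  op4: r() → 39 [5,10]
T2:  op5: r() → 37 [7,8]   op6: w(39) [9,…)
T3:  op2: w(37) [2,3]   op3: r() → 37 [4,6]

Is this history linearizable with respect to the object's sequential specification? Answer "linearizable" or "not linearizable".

witness order: op1, op2, op3, op5, op6, op4
step 1: op1 w(97) (pending, included) — value 97
step 2: op2 w(37) — value 37
step 3: op3 r() → 37 — value 37
step 4: op5 r() → 37 — value 37
step 5: op6 w(39) (pending, included) — value 39
step 6: op4 r() → 39 — value 39

linearizable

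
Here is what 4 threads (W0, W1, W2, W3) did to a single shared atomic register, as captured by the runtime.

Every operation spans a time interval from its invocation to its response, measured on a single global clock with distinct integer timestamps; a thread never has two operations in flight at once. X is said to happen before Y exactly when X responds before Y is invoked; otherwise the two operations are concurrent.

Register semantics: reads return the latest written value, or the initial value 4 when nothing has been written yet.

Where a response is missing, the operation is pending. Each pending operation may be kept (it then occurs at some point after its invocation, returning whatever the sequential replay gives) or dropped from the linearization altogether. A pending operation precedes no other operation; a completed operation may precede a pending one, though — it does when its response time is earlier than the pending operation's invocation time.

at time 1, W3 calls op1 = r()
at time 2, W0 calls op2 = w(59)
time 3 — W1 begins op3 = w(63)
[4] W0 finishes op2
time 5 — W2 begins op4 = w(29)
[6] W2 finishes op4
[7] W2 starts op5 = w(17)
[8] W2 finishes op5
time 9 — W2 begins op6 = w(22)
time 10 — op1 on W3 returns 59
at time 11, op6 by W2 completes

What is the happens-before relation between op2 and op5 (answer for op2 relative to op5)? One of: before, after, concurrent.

op2 spans [2,4], op5 spans [7,8]
resp(op2)=4 < inv(op5)=7

before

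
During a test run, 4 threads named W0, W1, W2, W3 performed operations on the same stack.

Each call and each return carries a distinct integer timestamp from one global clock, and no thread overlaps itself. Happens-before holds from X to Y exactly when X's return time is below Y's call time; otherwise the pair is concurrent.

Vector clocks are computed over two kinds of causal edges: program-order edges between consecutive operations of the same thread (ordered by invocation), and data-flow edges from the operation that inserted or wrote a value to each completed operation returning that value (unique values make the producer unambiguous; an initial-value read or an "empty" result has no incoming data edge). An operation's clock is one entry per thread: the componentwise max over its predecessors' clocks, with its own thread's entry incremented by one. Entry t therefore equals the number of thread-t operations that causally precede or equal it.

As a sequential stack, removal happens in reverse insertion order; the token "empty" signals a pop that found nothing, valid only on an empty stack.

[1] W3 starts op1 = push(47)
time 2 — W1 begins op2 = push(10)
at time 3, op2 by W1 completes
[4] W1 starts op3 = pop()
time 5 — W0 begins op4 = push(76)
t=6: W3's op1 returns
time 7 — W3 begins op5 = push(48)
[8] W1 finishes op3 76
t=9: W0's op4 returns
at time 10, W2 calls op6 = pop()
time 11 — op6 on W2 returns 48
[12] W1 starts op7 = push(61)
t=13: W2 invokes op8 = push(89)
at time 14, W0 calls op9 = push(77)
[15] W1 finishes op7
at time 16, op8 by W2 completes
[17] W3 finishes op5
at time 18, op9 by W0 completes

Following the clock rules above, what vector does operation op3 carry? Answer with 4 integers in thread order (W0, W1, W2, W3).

no predecessors for op1 (invoked 1): W3 increments from zero → (0, 0, 0, 1)
no predecessors for op2 (invoked 2): W1 increments from zero → (0, 1, 0, 0)
no predecessors for op4 (invoked 5): W0 increments from zero → (1, 0, 0, 0)
merge at op5 (invoked 7): VC(op1)=(0, 0, 0, 1), own-thread bump on W3 → (0, 0, 0, 2)
merge at op9 (invoked 14): VC(op4)=(1, 0, 0, 0), own-thread bump on W0 → (2, 0, 0, 0)
merge at op6 (invoked 10): VC(op5)=(0, 0, 0, 2), own-thread bump on W2 → (0, 0, 1, 2)
merge at op3 (invoked 4): VC(op2)=(0, 1, 0, 0), VC(op4)=(1, 0, 0, 0), own-thread bump on W1 → (1, 2, 0, 0)
merge at op8 (invoked 13): VC(op6)=(0, 0, 1, 2), own-thread bump on W2 → (0, 0, 2, 2)
merge at op7 (invoked 12): VC(op3)=(1, 2, 0, 0), own-thread bump on W1 → (1, 3, 0, 0)
target: VC(op3) = (1, 2, 0, 0)

(1, 2, 0, 0)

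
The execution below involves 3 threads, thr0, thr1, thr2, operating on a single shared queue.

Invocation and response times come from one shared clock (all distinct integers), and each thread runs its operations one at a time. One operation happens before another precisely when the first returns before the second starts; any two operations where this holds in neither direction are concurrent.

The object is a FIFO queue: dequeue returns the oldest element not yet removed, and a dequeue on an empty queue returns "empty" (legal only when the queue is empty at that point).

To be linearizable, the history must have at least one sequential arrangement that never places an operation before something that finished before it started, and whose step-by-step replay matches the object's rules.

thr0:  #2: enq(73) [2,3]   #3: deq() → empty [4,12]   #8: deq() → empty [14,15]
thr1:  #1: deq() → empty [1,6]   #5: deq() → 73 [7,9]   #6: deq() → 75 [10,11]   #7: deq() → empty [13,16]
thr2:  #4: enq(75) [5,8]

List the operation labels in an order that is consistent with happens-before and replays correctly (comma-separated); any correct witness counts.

#1, #2, #4, #5, #6, #3, #7, #8

after step 1 (#1 deq() → empty): queue <>
after step 2 (#2 enq(73)): queue <73>
after step 3 (#4 enq(75)): queue <73,75>
after step 4 (#5 deq() → 73): queue <75>
after step 5 (#6 deq() → 75): queue <>
after step 6 (#3 deq() → empty): queue <>
after step 7 (#7 deq() → empty): queue <>
after step 8 (#8 deq() → empty): queue <>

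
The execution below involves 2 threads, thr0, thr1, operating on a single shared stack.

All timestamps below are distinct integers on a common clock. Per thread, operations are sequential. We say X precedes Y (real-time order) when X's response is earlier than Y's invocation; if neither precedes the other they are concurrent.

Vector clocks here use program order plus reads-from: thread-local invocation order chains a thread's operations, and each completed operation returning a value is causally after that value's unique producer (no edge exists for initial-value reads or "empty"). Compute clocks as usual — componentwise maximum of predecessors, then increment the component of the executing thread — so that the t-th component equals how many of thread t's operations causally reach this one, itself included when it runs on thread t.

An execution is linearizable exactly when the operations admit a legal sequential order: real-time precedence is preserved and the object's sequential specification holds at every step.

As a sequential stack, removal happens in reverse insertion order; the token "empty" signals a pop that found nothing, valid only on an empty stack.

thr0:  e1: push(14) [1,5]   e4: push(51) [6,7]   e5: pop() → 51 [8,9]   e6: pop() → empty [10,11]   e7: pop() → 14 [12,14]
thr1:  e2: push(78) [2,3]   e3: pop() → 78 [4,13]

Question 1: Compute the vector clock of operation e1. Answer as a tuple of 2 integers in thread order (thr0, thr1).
e2 (invocation 2): nothing precedes it; thr1's component alone gives (0, 1)
e1 (invocation 1): nothing precedes it; thr0's component alone gives (1, 0)
from VC(e2)=(0, 1), e3 (invoked 4) maxes components and bumps thr1 → (0, 2)
from VC(e1)=(1, 0), e4 (invoked 6) maxes components and bumps thr0 → (2, 0)
from VC(e4)=(2, 0), e5 (invoked 8) maxes components and bumps thr0 → (3, 0)
from VC(e5)=(3, 0), e6 (invoked 10) maxes components and bumps thr0 → (4, 0)
from VC(e1)=(1, 0), VC(e6)=(4, 0), e7 (invoked 12) maxes components and bumps thr0 → (5, 0)
target: VC(e1) = (1, 0)

(1, 0)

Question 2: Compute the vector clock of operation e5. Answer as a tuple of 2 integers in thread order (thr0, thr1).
invoked at 2, e2 has no predecessors; its own thr1 bump gives (0, 1)
invoked at 1, e1 has no predecessors; its own thr0 bump gives (1, 0)
e3, invoked 4, takes VC(e2)=(0, 1) under max, adds 1 for thr1 → (0, 2)
e4, invoked 6, takes VC(e1)=(1, 0) under max, adds 1 for thr0 → (2, 0)
e5, invoked 8, takes VC(e4)=(2, 0) under max, adds 1 for thr0 → (3, 0)
e6, invoked 10, takes VC(e5)=(3, 0) under max, adds 1 for thr0 → (4, 0)
e7, invoked 12, takes VC(e1)=(1, 0), VC(e6)=(4, 0) under max, adds 1 for thr0 → (5, 0)
target: VC(e5) = (3, 0)

(3, 0)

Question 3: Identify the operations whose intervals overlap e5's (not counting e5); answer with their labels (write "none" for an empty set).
overlap test against e5 [8,9]: concurrent iff the interval meets 8..9
e1 [1,5]: before
e2 [2,3]: before
e3 [4,13]: concurrent
e4 [6,7]: before
e6 [10,11]: after
e7 [12,14]: after

e3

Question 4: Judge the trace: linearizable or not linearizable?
cut after 10 events: linearizable; cut after 11 events (e6 responds, time 11): not linearizable
no legal order exists: 2 real-time-consistent candidates over 5 completed stack operations, all rejected
completion choices over the 1 pending operation (e3) were checked; none helps
for example e1, e2, e4, e5, e6 (pending dropped) fails at step 5: e6 pop() → empty is not legal there
for example e2, e1, e4, e5, e6 (pending dropped) fails at step 5: e6 pop() → empty is not legal there

not linearizable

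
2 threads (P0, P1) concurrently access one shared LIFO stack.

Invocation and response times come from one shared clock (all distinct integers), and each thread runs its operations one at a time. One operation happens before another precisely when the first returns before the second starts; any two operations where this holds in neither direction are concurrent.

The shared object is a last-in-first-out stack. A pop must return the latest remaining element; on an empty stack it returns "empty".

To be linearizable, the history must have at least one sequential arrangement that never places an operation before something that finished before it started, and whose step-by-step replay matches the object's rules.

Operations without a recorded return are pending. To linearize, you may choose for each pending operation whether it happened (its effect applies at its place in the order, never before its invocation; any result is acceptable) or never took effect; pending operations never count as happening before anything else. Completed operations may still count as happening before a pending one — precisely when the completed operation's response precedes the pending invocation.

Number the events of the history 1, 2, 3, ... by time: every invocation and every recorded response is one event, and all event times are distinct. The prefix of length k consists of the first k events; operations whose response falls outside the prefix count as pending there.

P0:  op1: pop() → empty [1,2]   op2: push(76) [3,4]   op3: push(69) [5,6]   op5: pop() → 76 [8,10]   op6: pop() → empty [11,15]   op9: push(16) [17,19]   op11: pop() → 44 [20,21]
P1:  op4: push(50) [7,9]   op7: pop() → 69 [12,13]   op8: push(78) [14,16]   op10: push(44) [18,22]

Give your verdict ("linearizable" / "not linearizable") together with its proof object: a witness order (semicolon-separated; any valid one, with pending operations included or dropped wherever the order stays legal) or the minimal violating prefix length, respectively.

prefix check: 1..9 passes, 1..10 fails once op5's time-10 response joins
5 completed operations, 2 real-time-consistent orders — every LIFO stack replay fails
sample order op1, op2, op3, op4, op5 stalls at step 5 — op5 pop() → 76 has no legal effect
sample order op1, op2, op3, op5, op4 stalls at step 4 — op5 pop() → 76 has no legal effect

not linearizable — minimal violating prefix: 10 events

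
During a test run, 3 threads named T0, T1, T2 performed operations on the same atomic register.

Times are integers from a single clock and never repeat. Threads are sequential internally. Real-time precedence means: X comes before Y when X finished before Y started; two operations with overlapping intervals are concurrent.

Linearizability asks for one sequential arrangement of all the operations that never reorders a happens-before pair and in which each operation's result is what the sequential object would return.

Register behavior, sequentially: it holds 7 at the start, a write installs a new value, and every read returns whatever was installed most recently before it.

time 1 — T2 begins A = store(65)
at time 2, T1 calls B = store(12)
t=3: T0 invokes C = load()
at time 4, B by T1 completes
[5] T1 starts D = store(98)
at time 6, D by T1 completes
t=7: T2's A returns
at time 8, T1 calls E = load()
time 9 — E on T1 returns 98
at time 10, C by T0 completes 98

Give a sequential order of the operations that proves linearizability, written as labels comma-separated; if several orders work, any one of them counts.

1. A store(65), leaving value 65
2. B store(12), leaving value 12
3. D store(98), leaving value 98
4. C load() → 98, leaving value 98
5. E load() → 98, leaving value 98

A, B, D, C, E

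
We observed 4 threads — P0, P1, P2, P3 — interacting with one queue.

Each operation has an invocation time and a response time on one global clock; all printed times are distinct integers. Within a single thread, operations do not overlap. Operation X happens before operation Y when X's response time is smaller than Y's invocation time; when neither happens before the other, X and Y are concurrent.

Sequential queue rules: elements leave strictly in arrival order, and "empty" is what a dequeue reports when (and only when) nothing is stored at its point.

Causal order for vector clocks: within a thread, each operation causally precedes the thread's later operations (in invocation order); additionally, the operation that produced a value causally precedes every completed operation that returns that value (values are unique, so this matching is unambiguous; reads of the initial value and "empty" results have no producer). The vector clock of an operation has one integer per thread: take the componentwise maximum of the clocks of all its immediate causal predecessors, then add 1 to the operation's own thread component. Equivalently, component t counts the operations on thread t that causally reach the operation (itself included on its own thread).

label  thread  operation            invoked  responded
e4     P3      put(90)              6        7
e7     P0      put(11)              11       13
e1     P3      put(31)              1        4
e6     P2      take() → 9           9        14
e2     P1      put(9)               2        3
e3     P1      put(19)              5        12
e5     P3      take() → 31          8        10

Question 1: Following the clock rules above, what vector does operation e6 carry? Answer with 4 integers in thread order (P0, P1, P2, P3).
Answer: (0, 1, 1, 0)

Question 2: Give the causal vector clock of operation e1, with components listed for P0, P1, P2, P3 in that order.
Answer: (0, 0, 0, 1)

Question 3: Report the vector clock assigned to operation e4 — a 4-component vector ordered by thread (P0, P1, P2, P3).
Answer: (0, 0, 0, 2)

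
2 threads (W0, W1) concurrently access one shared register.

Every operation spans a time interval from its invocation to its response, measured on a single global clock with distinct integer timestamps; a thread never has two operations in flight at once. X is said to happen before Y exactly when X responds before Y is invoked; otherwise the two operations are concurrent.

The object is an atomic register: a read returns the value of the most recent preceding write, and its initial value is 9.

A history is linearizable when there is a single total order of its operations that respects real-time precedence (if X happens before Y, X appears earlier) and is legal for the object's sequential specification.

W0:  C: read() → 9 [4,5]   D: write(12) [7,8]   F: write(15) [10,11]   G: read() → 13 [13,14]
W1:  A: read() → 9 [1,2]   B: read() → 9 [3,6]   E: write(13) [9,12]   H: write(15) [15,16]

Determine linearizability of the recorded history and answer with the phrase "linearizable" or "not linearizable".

one valid linearization: A, B, C, D, F, E, G, H
step 1: A read() → 9 — value 9
step 2: B read() → 9 — value 9
step 3: C read() → 9 — value 9
step 4: D write(12) — value 12
step 5: F write(15) — value 15
step 6: E write(13) — value 13
step 7: G read() → 13 — value 13
step 8: H write(15) — value 15

linearizable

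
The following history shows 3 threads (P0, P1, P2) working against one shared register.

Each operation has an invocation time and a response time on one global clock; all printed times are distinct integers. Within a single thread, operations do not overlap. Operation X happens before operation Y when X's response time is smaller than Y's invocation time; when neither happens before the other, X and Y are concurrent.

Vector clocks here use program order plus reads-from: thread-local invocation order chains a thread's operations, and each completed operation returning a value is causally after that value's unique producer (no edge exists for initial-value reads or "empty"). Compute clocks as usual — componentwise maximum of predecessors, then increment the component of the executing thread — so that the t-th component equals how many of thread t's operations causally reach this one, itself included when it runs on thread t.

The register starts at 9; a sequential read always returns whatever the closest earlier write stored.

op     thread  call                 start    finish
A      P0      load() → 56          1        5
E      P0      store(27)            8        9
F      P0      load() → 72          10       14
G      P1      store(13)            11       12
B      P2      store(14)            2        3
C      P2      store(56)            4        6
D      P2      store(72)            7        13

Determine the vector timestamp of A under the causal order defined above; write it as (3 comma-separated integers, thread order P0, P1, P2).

root op B, invoked 2: fresh clock plus P2's own tick → (0, 0, 1)
root op G, invoked 11: fresh clock plus P1's own tick → (0, 1, 0)
VC(C, invoked at 4): max of VC(B)=(0, 0, 1), then +1 on thread P2 → (0, 0, 2)
VC(D, invoked at 7): max of VC(C)=(0, 0, 2), then +1 on thread P2 → (0, 0, 3)
VC(A, invoked at 1): max of VC(C)=(0, 0, 2), then +1 on thread P0 → (1, 0, 2)
VC(E, invoked at 8): max of VC(A)=(1, 0, 2), then +1 on thread P0 → (2, 0, 2)
VC(F, invoked at 10): max of VC(D)=(0, 0, 3), VC(E)=(2, 0, 2), then +1 on thread P0 → (3, 0, 3)
target: VC(A) = (1, 0, 2)

(1, 0, 2)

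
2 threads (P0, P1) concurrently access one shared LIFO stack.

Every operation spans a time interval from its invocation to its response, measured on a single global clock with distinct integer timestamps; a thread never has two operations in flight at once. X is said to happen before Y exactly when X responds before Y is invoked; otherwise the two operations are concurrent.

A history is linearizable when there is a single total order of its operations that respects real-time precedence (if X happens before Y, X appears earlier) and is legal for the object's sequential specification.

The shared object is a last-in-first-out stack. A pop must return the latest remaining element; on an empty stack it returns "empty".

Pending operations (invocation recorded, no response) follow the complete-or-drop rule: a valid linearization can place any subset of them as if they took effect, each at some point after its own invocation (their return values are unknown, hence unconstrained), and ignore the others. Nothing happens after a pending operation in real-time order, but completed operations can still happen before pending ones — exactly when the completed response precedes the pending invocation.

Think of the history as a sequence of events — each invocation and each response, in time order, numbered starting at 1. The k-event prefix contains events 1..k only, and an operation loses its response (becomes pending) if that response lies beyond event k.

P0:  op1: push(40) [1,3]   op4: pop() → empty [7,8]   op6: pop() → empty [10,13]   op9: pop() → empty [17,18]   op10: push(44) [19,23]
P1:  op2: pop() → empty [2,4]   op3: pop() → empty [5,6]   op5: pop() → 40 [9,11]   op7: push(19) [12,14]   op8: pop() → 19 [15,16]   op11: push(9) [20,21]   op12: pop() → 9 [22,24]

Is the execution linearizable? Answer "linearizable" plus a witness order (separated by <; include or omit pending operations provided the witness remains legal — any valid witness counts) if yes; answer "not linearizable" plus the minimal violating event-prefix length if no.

not linearizable — minimal violating prefix: 6 events

cut after 5 events: linearizable; cut after 6 events (op3 responds, time 6): not linearizable
all 2 real-time-respecting orders fail — 3 completed LIFO stack operations, no legal replay
take op1, op2, op3: step 2 already fails, because op2 pop() → empty cannot occur there
take op2, op1, op3: step 3 already fails, because op3 pop() → empty cannot occur there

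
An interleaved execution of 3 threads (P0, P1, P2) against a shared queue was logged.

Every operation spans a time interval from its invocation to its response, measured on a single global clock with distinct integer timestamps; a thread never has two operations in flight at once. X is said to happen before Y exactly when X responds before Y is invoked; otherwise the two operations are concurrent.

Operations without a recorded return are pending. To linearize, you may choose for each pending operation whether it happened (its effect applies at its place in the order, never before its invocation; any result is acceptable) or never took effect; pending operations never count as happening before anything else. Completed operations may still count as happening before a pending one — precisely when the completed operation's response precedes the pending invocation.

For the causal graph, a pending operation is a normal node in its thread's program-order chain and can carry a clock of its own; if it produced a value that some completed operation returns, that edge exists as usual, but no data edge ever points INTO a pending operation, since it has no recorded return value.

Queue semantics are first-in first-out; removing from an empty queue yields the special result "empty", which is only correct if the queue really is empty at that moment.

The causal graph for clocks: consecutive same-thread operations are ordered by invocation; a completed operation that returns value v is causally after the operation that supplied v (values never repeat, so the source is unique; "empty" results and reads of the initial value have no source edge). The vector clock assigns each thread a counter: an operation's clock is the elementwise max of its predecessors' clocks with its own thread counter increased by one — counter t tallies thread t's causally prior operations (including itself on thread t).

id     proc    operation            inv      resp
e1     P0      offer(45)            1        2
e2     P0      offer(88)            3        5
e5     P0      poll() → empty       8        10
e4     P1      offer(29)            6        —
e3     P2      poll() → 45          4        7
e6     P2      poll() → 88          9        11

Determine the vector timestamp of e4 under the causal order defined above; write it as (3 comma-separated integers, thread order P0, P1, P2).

VC(e4, invoked at 6): no causal predecessors; +1 on P1 → (0, 1, 0)
VC(e1, invoked at 1): no causal predecessors; +1 on P0 → (1, 0, 0)
invoked at 4, e3 merges VC(e1)=(1, 0, 0) and bumps P2's slot → (1, 0, 1)
invoked at 3, e2 merges VC(e1)=(1, 0, 0) and bumps P0's slot → (2, 0, 0)
invoked at 8, e5 merges VC(e2)=(2, 0, 0) and bumps P0's slot → (3, 0, 0)
invoked at 9, e6 merges VC(e2)=(2, 0, 0), VC(e3)=(1, 0, 1) and bumps P2's slot → (2, 0, 2)
target: VC(e4) = (0, 1, 0)

(0, 1, 0)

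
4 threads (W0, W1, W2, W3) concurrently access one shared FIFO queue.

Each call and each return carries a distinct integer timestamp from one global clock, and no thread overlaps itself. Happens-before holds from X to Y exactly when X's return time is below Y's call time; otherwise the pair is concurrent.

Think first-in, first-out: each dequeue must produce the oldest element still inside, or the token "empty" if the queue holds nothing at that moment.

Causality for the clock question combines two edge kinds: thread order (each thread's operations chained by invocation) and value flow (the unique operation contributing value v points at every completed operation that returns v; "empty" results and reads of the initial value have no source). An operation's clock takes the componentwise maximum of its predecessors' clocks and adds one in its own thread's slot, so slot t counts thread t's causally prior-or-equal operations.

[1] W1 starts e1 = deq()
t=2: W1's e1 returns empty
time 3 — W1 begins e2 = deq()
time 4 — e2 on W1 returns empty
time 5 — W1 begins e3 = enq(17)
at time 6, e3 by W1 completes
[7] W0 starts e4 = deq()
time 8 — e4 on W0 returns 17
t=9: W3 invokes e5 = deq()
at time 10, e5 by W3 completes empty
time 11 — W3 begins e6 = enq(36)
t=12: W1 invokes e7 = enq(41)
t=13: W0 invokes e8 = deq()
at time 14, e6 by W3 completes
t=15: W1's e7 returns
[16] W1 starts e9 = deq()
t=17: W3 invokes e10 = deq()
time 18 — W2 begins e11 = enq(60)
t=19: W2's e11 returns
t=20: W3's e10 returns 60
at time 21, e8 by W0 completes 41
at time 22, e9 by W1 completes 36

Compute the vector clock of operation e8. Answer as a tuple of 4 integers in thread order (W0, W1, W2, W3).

e5 (invocation 9): nothing precedes it; W3's component alone gives (0, 0, 0, 1)
e11 (invocation 18): nothing precedes it; W2's component alone gives (0, 0, 1, 0)
e1 (invocation 1): nothing precedes it; W1's component alone gives (0, 1, 0, 0)
merge at e6 (invoked 11): VC(e5)=(0, 0, 0, 1), own-thread bump on W3 → (0, 0, 0, 2)
merge at e2 (invoked 3): VC(e1)=(0, 1, 0, 0), own-thread bump on W1 → (0, 2, 0, 0)
merge at e3 (invoked 5): VC(e2)=(0, 2, 0, 0), own-thread bump on W1 → (0, 3, 0, 0)
merge at e10 (invoked 17): VC(e6)=(0, 0, 0, 2), VC(e11)=(0, 0, 1, 0), own-thread bump on W3 → (0, 0, 1, 3)
merge at e7 (invoked 12): VC(e3)=(0, 3, 0, 0), own-thread bump on W1 → (0, 4, 0, 0)
merge at e4 (invoked 7): VC(e3)=(0, 3, 0, 0), own-thread bump on W0 → (1, 3, 0, 0)
merge at e8 (invoked 13): VC(e4)=(1, 3, 0, 0), VC(e7)=(0, 4, 0, 0), own-thread bump on W0 → (2, 4, 0, 0)
merge at e9 (invoked 16): VC(e6)=(0, 0, 0, 2), VC(e7)=(0, 4, 0, 0), own-thread bump on W1 → (0, 5, 0, 2)
target: VC(e8) = (2, 4, 0, 0)

(2, 4, 0, 0)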